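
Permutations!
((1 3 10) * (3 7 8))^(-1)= (1 10 3 8 7)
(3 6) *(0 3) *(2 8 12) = (0 3 6)(2 8 12) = [3, 1, 8, 6, 4, 5, 0, 7, 12, 9, 10, 11, 2]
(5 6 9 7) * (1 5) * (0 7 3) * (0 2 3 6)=(0 7 1 5)(2 3)(6 9)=[7, 5, 3, 2, 4, 0, 9, 1, 8, 6]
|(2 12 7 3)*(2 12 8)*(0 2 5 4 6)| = |(0 2 8 5 4 6)(3 12 7)| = 6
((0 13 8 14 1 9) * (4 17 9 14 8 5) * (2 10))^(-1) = (0 9 17 4 5 13)(1 14)(2 10)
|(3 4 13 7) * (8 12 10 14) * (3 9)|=20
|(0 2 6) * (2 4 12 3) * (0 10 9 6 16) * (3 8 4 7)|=15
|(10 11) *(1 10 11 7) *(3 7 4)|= 5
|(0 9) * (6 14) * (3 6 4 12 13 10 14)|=10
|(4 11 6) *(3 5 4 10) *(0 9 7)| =6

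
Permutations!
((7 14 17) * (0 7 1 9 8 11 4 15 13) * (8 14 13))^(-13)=(0 13 7)(1 17 14 9)(4 11 8 15)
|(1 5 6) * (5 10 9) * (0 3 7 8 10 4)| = |(0 3 7 8 10 9 5 6 1 4)| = 10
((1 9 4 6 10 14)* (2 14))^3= (1 6 14 4 2 9 10)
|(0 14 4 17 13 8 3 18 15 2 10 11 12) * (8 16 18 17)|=14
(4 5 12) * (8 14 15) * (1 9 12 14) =(1 9 12 4 5 14 15 8) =[0, 9, 2, 3, 5, 14, 6, 7, 1, 12, 10, 11, 4, 13, 15, 8]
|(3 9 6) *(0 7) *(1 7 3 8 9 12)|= 15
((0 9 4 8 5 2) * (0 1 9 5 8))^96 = (9)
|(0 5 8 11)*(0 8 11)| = 4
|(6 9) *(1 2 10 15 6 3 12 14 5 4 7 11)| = |(1 2 10 15 6 9 3 12 14 5 4 7 11)| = 13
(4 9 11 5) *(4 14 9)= [0, 1, 2, 3, 4, 14, 6, 7, 8, 11, 10, 5, 12, 13, 9]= (5 14 9 11)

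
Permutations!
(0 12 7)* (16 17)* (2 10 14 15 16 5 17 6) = (0 12 7)(2 10 14 15 16 6)(5 17) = [12, 1, 10, 3, 4, 17, 2, 0, 8, 9, 14, 11, 7, 13, 15, 16, 6, 5]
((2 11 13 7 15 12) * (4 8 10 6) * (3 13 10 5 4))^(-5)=(2 3 12 6 15 10 7 11 13)(4 8 5)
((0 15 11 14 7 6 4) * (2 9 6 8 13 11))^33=((0 15 2 9 6 4)(7 8 13 11 14))^33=(0 9)(2 4)(6 15)(7 11 8 14 13)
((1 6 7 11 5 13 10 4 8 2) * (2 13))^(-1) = (1 2 5 11 7 6)(4 10 13 8)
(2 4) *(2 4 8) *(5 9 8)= (2 5 9 8)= [0, 1, 5, 3, 4, 9, 6, 7, 2, 8]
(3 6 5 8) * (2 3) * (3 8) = [0, 1, 8, 6, 4, 3, 5, 7, 2] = (2 8)(3 6 5)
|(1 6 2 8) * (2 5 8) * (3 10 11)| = |(1 6 5 8)(3 10 11)| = 12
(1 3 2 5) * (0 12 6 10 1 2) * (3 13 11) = (0 12 6 10 1 13 11 3)(2 5) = [12, 13, 5, 0, 4, 2, 10, 7, 8, 9, 1, 3, 6, 11]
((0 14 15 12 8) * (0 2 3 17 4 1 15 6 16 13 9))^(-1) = ((0 14 6 16 13 9)(1 15 12 8 2 3 17 4))^(-1) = (0 9 13 16 6 14)(1 4 17 3 2 8 12 15)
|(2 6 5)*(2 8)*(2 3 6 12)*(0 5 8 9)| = 6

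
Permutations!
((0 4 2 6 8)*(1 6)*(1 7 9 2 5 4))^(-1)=((0 1 6 8)(2 7 9)(4 5))^(-1)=(0 8 6 1)(2 9 7)(4 5)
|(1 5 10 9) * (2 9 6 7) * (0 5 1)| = 7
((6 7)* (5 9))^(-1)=(5 9)(6 7)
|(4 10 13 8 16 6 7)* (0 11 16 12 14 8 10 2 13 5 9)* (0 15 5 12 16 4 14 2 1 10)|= 120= |(0 11 4 1 10 12 2 13)(5 9 15)(6 7 14 8 16)|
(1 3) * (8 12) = [0, 3, 2, 1, 4, 5, 6, 7, 12, 9, 10, 11, 8] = (1 3)(8 12)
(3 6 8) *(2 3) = [0, 1, 3, 6, 4, 5, 8, 7, 2] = (2 3 6 8)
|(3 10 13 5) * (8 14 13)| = 6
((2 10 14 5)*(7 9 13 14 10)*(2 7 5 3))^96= (2 14 9 5 3 13 7)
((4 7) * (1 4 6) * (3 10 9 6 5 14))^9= ((1 4 7 5 14 3 10 9 6))^9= (14)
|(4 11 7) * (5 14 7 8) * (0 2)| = |(0 2)(4 11 8 5 14 7)| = 6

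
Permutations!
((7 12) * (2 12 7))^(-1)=((2 12))^(-1)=(2 12)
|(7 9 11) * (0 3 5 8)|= |(0 3 5 8)(7 9 11)|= 12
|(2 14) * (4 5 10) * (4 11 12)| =10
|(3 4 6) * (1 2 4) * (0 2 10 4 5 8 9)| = 5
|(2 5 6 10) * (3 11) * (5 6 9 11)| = |(2 6 10)(3 5 9 11)| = 12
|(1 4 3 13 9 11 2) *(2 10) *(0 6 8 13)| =11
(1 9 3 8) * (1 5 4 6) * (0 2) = (0 2)(1 9 3 8 5 4 6) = [2, 9, 0, 8, 6, 4, 1, 7, 5, 3]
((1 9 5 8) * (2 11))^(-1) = ((1 9 5 8)(2 11))^(-1) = (1 8 5 9)(2 11)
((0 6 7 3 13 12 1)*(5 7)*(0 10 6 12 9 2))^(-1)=((0 12 1 10 6 5 7 3 13 9 2))^(-1)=(0 2 9 13 3 7 5 6 10 1 12)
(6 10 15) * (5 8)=[0, 1, 2, 3, 4, 8, 10, 7, 5, 9, 15, 11, 12, 13, 14, 6]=(5 8)(6 10 15)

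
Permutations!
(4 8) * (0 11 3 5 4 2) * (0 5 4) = (0 11 3 4 8 2 5) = [11, 1, 5, 4, 8, 0, 6, 7, 2, 9, 10, 3]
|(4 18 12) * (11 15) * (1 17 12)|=10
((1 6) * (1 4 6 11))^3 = (1 11)(4 6)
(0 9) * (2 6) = (0 9)(2 6) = [9, 1, 6, 3, 4, 5, 2, 7, 8, 0]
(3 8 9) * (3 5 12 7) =(3 8 9 5 12 7) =[0, 1, 2, 8, 4, 12, 6, 3, 9, 5, 10, 11, 7]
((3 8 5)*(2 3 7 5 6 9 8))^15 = ((2 3)(5 7)(6 9 8))^15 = (9)(2 3)(5 7)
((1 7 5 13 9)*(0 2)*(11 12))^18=(1 13 7 9 5)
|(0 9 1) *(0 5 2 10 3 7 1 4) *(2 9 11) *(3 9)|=12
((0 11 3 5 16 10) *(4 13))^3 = (0 5)(3 10)(4 13)(11 16)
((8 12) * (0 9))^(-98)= ((0 9)(8 12))^(-98)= (12)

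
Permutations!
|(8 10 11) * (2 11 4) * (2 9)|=6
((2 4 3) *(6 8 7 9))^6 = (6 7)(8 9)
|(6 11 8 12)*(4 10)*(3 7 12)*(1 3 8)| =6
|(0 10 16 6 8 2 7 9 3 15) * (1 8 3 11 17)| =42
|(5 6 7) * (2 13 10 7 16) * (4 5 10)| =|(2 13 4 5 6 16)(7 10)| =6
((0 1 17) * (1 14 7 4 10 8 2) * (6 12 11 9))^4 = ((0 14 7 4 10 8 2 1 17)(6 12 11 9))^4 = (0 10 17 4 1 7 2 14 8)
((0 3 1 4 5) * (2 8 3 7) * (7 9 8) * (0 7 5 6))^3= ((0 9 8 3 1 4 6)(2 5 7))^3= (0 3 6 8 4 9 1)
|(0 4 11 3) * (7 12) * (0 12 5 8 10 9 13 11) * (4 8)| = |(0 8 10 9 13 11 3 12 7 5 4)| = 11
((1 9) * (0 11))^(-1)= (0 11)(1 9)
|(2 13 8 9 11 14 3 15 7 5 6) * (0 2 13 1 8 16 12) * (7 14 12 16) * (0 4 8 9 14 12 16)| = 12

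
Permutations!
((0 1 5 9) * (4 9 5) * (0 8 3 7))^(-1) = (0 7 3 8 9 4 1)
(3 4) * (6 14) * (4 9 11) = [0, 1, 2, 9, 3, 5, 14, 7, 8, 11, 10, 4, 12, 13, 6] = (3 9 11 4)(6 14)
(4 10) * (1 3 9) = (1 3 9)(4 10) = [0, 3, 2, 9, 10, 5, 6, 7, 8, 1, 4]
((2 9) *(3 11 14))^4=(3 11 14)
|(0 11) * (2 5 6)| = 6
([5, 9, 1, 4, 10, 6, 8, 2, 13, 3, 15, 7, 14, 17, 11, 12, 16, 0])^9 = (0 8)(1 7 14 15 4 9 2 11 12 10 3)(5 13)(6 17)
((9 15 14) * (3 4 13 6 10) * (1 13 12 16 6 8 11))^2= (1 8)(3 12 6)(4 16 10)(9 14 15)(11 13)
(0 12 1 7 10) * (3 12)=[3, 7, 2, 12, 4, 5, 6, 10, 8, 9, 0, 11, 1]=(0 3 12 1 7 10)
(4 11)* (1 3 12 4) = (1 3 12 4 11) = [0, 3, 2, 12, 11, 5, 6, 7, 8, 9, 10, 1, 4]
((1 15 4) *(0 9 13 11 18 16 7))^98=((0 9 13 11 18 16 7)(1 15 4))^98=(18)(1 4 15)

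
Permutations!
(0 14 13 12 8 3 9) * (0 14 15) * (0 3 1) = (0 15 3 9 14 13 12 8 1) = [15, 0, 2, 9, 4, 5, 6, 7, 1, 14, 10, 11, 8, 12, 13, 3]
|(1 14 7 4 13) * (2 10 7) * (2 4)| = |(1 14 4 13)(2 10 7)| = 12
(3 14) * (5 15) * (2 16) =(2 16)(3 14)(5 15) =[0, 1, 16, 14, 4, 15, 6, 7, 8, 9, 10, 11, 12, 13, 3, 5, 2]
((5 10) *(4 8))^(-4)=((4 8)(5 10))^(-4)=(10)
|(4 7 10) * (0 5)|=|(0 5)(4 7 10)|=6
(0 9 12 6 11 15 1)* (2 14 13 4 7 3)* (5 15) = (0 9 12 6 11 5 15 1)(2 14 13 4 7 3) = [9, 0, 14, 2, 7, 15, 11, 3, 8, 12, 10, 5, 6, 4, 13, 1]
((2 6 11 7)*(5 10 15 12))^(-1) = (2 7 11 6)(5 12 15 10)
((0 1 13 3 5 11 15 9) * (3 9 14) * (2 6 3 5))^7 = (0 9 13 1)(2 6 3)(5 14 15 11)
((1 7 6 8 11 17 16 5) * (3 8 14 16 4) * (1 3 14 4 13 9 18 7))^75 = (3 14 7 13 8 16 6 9 11 5 4 18 17)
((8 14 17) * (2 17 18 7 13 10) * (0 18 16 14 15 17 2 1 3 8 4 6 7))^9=((0 18)(1 3 8 15 17 4 6 7 13 10)(14 16))^9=(0 18)(1 10 13 7 6 4 17 15 8 3)(14 16)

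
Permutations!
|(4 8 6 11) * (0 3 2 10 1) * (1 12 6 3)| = 8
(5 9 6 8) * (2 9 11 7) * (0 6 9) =(0 6 8 5 11 7 2) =[6, 1, 0, 3, 4, 11, 8, 2, 5, 9, 10, 7]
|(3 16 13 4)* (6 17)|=4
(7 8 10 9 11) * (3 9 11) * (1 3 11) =(1 3 9 11 7 8 10) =[0, 3, 2, 9, 4, 5, 6, 8, 10, 11, 1, 7]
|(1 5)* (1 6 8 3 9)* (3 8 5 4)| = |(1 4 3 9)(5 6)| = 4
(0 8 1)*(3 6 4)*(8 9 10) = [9, 0, 2, 6, 3, 5, 4, 7, 1, 10, 8] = (0 9 10 8 1)(3 6 4)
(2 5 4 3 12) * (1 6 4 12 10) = (1 6 4 3 10)(2 5 12) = [0, 6, 5, 10, 3, 12, 4, 7, 8, 9, 1, 11, 2]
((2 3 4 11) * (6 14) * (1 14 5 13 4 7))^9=((1 14 6 5 13 4 11 2 3 7))^9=(1 7 3 2 11 4 13 5 6 14)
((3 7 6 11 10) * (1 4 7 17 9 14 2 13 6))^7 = ((1 4 7)(2 13 6 11 10 3 17 9 14))^7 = (1 4 7)(2 9 3 11 13 14 17 10 6)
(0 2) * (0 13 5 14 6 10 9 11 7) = [2, 1, 13, 3, 4, 14, 10, 0, 8, 11, 9, 7, 12, 5, 6] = (0 2 13 5 14 6 10 9 11 7)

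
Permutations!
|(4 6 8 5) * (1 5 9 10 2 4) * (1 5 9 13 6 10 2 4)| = |(1 9 2)(4 10)(6 8 13)| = 6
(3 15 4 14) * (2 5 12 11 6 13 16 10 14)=[0, 1, 5, 15, 2, 12, 13, 7, 8, 9, 14, 6, 11, 16, 3, 4, 10]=(2 5 12 11 6 13 16 10 14 3 15 4)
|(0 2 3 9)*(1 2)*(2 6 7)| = |(0 1 6 7 2 3 9)| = 7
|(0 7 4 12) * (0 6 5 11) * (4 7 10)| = 7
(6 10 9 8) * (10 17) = (6 17 10 9 8) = [0, 1, 2, 3, 4, 5, 17, 7, 6, 8, 9, 11, 12, 13, 14, 15, 16, 10]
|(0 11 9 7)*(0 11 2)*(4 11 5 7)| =|(0 2)(4 11 9)(5 7)| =6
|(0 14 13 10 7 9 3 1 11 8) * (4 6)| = 10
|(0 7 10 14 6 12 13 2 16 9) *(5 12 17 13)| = 10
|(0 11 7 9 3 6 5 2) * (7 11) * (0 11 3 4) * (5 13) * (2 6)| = |(0 7 9 4)(2 11 3)(5 6 13)| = 12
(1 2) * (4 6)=(1 2)(4 6)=[0, 2, 1, 3, 6, 5, 4]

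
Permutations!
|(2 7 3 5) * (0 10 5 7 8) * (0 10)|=|(2 8 10 5)(3 7)|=4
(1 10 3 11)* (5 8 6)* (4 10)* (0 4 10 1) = (0 4 1 10 3 11)(5 8 6) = [4, 10, 2, 11, 1, 8, 5, 7, 6, 9, 3, 0]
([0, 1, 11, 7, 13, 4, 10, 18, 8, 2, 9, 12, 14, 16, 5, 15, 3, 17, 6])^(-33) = (2 7 5 9 3 14 10 16 12 6 13 11 18 4)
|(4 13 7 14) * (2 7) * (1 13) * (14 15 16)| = |(1 13 2 7 15 16 14 4)| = 8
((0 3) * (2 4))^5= (0 3)(2 4)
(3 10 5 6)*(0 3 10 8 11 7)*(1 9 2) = [3, 9, 1, 8, 4, 6, 10, 0, 11, 2, 5, 7] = (0 3 8 11 7)(1 9 2)(5 6 10)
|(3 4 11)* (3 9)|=|(3 4 11 9)|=4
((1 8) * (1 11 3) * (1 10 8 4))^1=(1 4)(3 10 8 11)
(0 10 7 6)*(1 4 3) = (0 10 7 6)(1 4 3) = [10, 4, 2, 1, 3, 5, 0, 6, 8, 9, 7]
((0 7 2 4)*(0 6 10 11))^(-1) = ((0 7 2 4 6 10 11))^(-1) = (0 11 10 6 4 2 7)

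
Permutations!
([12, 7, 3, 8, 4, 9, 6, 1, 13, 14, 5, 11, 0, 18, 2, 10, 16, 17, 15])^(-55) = (0 12)(1 7)(2 15)(3 10)(5 8)(9 13)(14 18)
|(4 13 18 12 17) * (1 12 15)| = |(1 12 17 4 13 18 15)| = 7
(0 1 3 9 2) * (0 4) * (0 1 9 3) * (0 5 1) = (0 9 2 4)(1 5) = [9, 5, 4, 3, 0, 1, 6, 7, 8, 2]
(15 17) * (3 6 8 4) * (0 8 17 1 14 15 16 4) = (0 8)(1 14 15)(3 6 17 16 4) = [8, 14, 2, 6, 3, 5, 17, 7, 0, 9, 10, 11, 12, 13, 15, 1, 4, 16]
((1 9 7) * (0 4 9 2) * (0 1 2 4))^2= (1 9 2 4 7)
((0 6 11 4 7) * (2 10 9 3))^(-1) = (0 7 4 11 6)(2 3 9 10)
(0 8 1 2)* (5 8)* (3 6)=(0 5 8 1 2)(3 6)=[5, 2, 0, 6, 4, 8, 3, 7, 1]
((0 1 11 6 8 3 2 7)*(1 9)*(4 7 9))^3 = ((0 4 7)(1 11 6 8 3 2 9))^3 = (1 8 9 6 2 11 3)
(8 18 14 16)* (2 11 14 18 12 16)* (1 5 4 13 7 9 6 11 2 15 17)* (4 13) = [0, 5, 2, 3, 4, 13, 11, 9, 12, 6, 10, 14, 16, 7, 15, 17, 8, 1, 18] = (18)(1 5 13 7 9 6 11 14 15 17)(8 12 16)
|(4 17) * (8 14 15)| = |(4 17)(8 14 15)| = 6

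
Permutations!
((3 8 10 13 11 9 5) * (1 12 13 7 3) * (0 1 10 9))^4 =(0 11 13 12 1)(3 10 9)(5 8 7)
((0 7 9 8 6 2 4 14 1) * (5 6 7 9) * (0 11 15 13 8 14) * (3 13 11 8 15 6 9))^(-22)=(0 13 11 2)(1 7 9)(3 15 6 4)(5 14 8)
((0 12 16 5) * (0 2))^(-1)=((0 12 16 5 2))^(-1)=(0 2 5 16 12)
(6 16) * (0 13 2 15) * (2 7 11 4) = (0 13 7 11 4 2 15)(6 16) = [13, 1, 15, 3, 2, 5, 16, 11, 8, 9, 10, 4, 12, 7, 14, 0, 6]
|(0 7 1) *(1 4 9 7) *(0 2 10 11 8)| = |(0 1 2 10 11 8)(4 9 7)| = 6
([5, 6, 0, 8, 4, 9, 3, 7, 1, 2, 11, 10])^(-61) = (0 2 9 5)(1 8 3 6)(10 11)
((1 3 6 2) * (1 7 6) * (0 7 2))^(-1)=(0 6 7)(1 3)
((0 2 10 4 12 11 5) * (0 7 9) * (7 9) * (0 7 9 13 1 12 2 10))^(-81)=(0 2 4 10)(1 13 5 11 12)(7 9)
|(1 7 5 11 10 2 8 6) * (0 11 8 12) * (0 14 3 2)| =60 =|(0 11 10)(1 7 5 8 6)(2 12 14 3)|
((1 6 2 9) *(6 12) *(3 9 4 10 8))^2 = (1 6 4 8 9 12 2 10 3)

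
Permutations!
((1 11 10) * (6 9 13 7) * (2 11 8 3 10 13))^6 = (13)(1 3)(8 10) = ((1 8 3 10)(2 11 13 7 6 9))^6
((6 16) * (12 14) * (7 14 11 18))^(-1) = (6 16)(7 18 11 12 14)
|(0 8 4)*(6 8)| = 4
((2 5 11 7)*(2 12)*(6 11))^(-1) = (2 12 7 11 6 5)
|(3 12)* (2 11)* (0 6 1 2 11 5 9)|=6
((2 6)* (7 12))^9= ((2 6)(7 12))^9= (2 6)(7 12)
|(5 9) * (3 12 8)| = 6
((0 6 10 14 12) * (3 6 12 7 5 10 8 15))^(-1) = ((0 12)(3 6 8 15)(5 10 14 7))^(-1) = (0 12)(3 15 8 6)(5 7 14 10)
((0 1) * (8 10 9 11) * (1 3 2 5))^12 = ((0 3 2 5 1)(8 10 9 11))^12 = (11)(0 2 1 3 5)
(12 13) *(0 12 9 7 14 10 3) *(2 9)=[12, 1, 9, 0, 4, 5, 6, 14, 8, 7, 3, 11, 13, 2, 10]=(0 12 13 2 9 7 14 10 3)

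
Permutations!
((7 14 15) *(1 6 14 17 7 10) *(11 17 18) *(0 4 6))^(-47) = ((0 4 6 14 15 10 1)(7 18 11 17))^(-47) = (0 6 15 1 4 14 10)(7 18 11 17)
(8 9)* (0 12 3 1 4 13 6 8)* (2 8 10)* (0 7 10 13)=(0 12 3 1 4)(2 8 9 7 10)(6 13)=[12, 4, 8, 1, 0, 5, 13, 10, 9, 7, 2, 11, 3, 6]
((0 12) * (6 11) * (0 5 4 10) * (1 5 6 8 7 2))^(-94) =((0 12 6 11 8 7 2 1 5 4 10))^(-94) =(0 7 10 8 4 11 5 6 1 12 2)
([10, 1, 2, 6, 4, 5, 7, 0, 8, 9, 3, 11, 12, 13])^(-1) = [7, 1, 2, 10, 4, 5, 3, 6, 8, 9, 0, 11, 12, 13]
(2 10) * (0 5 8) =[5, 1, 10, 3, 4, 8, 6, 7, 0, 9, 2] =(0 5 8)(2 10)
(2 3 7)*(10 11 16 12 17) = (2 3 7)(10 11 16 12 17) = [0, 1, 3, 7, 4, 5, 6, 2, 8, 9, 11, 16, 17, 13, 14, 15, 12, 10]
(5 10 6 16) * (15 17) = [0, 1, 2, 3, 4, 10, 16, 7, 8, 9, 6, 11, 12, 13, 14, 17, 5, 15] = (5 10 6 16)(15 17)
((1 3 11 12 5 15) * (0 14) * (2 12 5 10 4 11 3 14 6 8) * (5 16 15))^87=(0 2 4 15)(1 6 12 11)(8 10 16 14)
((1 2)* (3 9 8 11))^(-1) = (1 2)(3 11 8 9)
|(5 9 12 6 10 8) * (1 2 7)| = |(1 2 7)(5 9 12 6 10 8)| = 6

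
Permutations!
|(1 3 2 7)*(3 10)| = 5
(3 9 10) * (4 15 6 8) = [0, 1, 2, 9, 15, 5, 8, 7, 4, 10, 3, 11, 12, 13, 14, 6] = (3 9 10)(4 15 6 8)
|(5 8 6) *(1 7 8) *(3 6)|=6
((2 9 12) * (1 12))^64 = (12) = ((1 12 2 9))^64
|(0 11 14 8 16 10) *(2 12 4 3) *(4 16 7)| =11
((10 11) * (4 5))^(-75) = ((4 5)(10 11))^(-75) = (4 5)(10 11)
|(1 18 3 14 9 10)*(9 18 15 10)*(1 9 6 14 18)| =|(1 15 10 9 6 14)(3 18)| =6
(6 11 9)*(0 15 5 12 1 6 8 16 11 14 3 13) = (0 15 5 12 1 6 14 3 13)(8 16 11 9) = [15, 6, 2, 13, 4, 12, 14, 7, 16, 8, 10, 9, 1, 0, 3, 5, 11]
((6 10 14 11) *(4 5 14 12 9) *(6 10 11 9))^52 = ((4 5 14 9)(6 11 10 12))^52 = (14)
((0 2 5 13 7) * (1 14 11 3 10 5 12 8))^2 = (0 12 1 11 10 13)(2 8 14 3 5 7)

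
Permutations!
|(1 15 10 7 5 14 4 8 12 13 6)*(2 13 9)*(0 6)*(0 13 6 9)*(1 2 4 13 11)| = |(0 9 4 8 12)(1 15 10 7 5 14 13 11)(2 6)| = 40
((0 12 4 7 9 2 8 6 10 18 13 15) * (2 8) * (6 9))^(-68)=((0 12 4 7 6 10 18 13 15)(8 9))^(-68)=(0 6 15 7 13 4 18 12 10)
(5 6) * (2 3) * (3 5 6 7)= (2 5 7 3)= [0, 1, 5, 2, 4, 7, 6, 3]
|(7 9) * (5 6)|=2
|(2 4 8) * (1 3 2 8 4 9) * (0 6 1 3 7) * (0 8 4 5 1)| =30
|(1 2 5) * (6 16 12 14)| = 12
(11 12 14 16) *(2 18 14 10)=(2 18 14 16 11 12 10)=[0, 1, 18, 3, 4, 5, 6, 7, 8, 9, 2, 12, 10, 13, 16, 15, 11, 17, 14]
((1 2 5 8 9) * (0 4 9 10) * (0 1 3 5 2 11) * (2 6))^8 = (0 11 1 10 8 5 3 9 4)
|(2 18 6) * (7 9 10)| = 3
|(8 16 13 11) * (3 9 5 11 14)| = 8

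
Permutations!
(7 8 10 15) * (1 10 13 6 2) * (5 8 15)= (1 10 5 8 13 6 2)(7 15)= [0, 10, 1, 3, 4, 8, 2, 15, 13, 9, 5, 11, 12, 6, 14, 7]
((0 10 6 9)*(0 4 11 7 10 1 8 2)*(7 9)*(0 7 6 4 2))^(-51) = ((0 1 8)(2 7 10 4 11 9))^(-51) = (2 4)(7 11)(9 10)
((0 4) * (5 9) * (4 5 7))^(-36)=(0 4 7 9 5)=((0 5 9 7 4))^(-36)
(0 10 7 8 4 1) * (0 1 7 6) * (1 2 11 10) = [1, 2, 11, 3, 7, 5, 0, 8, 4, 9, 6, 10] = (0 1 2 11 10 6)(4 7 8)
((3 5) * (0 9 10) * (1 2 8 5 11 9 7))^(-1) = (0 10 9 11 3 5 8 2 1 7) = ((0 7 1 2 8 5 3 11 9 10))^(-1)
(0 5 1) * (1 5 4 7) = [4, 0, 2, 3, 7, 5, 6, 1] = (0 4 7 1)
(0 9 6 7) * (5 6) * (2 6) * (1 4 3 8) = (0 9 5 2 6 7)(1 4 3 8) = [9, 4, 6, 8, 3, 2, 7, 0, 1, 5]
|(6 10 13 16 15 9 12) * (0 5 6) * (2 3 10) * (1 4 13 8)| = |(0 5 6 2 3 10 8 1 4 13 16 15 9 12)| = 14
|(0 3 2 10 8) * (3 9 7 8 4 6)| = |(0 9 7 8)(2 10 4 6 3)| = 20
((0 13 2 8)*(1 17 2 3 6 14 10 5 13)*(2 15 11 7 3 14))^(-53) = (0 6 11 1 2 7 17 8 3 15)(5 10 14 13)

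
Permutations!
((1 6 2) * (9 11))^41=(1 2 6)(9 11)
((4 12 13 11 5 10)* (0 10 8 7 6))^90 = (13)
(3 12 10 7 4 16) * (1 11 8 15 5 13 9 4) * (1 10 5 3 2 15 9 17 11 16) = (1 16 2 15 3 12 5 13 17 11 8 9 4)(7 10) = [0, 16, 15, 12, 1, 13, 6, 10, 9, 4, 7, 8, 5, 17, 14, 3, 2, 11]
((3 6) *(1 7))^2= ((1 7)(3 6))^2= (7)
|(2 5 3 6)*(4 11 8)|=12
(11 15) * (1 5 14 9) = (1 5 14 9)(11 15) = [0, 5, 2, 3, 4, 14, 6, 7, 8, 1, 10, 15, 12, 13, 9, 11]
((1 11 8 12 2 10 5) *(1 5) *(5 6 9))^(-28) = ((1 11 8 12 2 10)(5 6 9))^(-28) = (1 8 2)(5 9 6)(10 11 12)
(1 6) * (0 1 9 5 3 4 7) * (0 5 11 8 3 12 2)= (0 1 6 9 11 8 3 4 7 5 12 2)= [1, 6, 0, 4, 7, 12, 9, 5, 3, 11, 10, 8, 2]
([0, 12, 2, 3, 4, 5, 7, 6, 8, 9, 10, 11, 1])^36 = [0, 1, 2, 3, 4, 5, 6, 7, 8, 9, 10, 11, 12]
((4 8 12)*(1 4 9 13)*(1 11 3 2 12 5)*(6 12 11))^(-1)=(1 5 8 4)(2 3 11)(6 13 9 12)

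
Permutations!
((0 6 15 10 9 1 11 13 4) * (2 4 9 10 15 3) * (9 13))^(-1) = ((15)(0 6 3 2 4)(1 11 9))^(-1) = (15)(0 4 2 3 6)(1 9 11)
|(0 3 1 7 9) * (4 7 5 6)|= 8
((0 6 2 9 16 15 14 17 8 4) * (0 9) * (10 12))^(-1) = (0 2 6)(4 8 17 14 15 16 9)(10 12)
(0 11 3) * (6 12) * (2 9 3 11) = (0 2 9 3)(6 12) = [2, 1, 9, 0, 4, 5, 12, 7, 8, 3, 10, 11, 6]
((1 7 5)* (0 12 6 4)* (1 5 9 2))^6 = ((0 12 6 4)(1 7 9 2))^6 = (0 6)(1 9)(2 7)(4 12)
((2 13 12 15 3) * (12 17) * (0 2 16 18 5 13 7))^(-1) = (0 7 2)(3 15 12 17 13 5 18 16)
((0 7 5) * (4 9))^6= ((0 7 5)(4 9))^6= (9)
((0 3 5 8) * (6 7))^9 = (0 3 5 8)(6 7)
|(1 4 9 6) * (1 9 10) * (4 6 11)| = 6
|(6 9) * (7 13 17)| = 6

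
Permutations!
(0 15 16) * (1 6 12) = (0 15 16)(1 6 12) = [15, 6, 2, 3, 4, 5, 12, 7, 8, 9, 10, 11, 1, 13, 14, 16, 0]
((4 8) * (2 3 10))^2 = ((2 3 10)(4 8))^2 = (2 10 3)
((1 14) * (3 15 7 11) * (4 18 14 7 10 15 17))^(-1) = (1 14 18 4 17 3 11 7)(10 15) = ((1 7 11 3 17 4 18 14)(10 15))^(-1)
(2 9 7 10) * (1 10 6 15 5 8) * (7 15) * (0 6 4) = (0 6 7 4)(1 10 2 9 15 5 8) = [6, 10, 9, 3, 0, 8, 7, 4, 1, 15, 2, 11, 12, 13, 14, 5]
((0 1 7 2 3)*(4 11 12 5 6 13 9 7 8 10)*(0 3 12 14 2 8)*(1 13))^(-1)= (0 1 6 5 12 2 14 11 4 10 8 7 9 13)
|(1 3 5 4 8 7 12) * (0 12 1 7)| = |(0 12 7 1 3 5 4 8)| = 8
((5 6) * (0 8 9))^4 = ((0 8 9)(5 6))^4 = (0 8 9)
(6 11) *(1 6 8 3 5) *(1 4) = [0, 6, 2, 5, 1, 4, 11, 7, 3, 9, 10, 8] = (1 6 11 8 3 5 4)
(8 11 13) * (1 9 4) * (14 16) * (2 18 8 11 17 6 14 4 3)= (1 9 3 2 18 8 17 6 14 16 4)(11 13)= [0, 9, 18, 2, 1, 5, 14, 7, 17, 3, 10, 13, 12, 11, 16, 15, 4, 6, 8]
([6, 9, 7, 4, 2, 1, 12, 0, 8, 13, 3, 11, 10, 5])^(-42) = (0 2 3 12)(1 13)(4 10 6 7)(5 9)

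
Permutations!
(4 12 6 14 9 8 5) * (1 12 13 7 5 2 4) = (1 12 6 14 9 8 2 4 13 7 5) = [0, 12, 4, 3, 13, 1, 14, 5, 2, 8, 10, 11, 6, 7, 9]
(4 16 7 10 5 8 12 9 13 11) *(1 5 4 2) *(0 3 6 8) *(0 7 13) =(0 3 6 8 12 9)(1 5 7 10 4 16 13 11 2) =[3, 5, 1, 6, 16, 7, 8, 10, 12, 0, 4, 2, 9, 11, 14, 15, 13]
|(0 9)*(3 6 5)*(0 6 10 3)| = 4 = |(0 9 6 5)(3 10)|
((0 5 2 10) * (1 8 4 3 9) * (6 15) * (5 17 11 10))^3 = (0 10 11 17)(1 3 8 9 4)(2 5)(6 15) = ((0 17 11 10)(1 8 4 3 9)(2 5)(6 15))^3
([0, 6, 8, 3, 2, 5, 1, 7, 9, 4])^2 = (2 9)(4 8)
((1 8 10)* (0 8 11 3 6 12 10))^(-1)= (0 8)(1 10 12 6 3 11)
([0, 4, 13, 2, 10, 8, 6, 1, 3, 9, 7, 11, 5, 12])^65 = [0, 4, 3, 8, 10, 12, 6, 1, 5, 9, 7, 11, 13, 2]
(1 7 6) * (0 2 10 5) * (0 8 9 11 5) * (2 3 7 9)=(0 3 7 6 1 9 11 5 8 2 10)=[3, 9, 10, 7, 4, 8, 1, 6, 2, 11, 0, 5]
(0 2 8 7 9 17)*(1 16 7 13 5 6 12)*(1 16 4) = [2, 4, 8, 3, 1, 6, 12, 9, 13, 17, 10, 11, 16, 5, 14, 15, 7, 0] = (0 2 8 13 5 6 12 16 7 9 17)(1 4)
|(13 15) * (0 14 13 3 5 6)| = |(0 14 13 15 3 5 6)| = 7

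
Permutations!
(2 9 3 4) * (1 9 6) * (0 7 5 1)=(0 7 5 1 9 3 4 2 6)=[7, 9, 6, 4, 2, 1, 0, 5, 8, 3]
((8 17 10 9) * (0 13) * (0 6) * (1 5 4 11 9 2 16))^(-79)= ((0 13 6)(1 5 4 11 9 8 17 10 2 16))^(-79)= (0 6 13)(1 5 4 11 9 8 17 10 2 16)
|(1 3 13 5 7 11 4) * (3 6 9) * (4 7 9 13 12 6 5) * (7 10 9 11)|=|(1 5 11 10 9 3 12 6 13 4)|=10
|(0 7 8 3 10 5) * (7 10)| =3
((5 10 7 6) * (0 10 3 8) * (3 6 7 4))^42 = (0 4 8 10 3)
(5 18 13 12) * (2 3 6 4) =(2 3 6 4)(5 18 13 12) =[0, 1, 3, 6, 2, 18, 4, 7, 8, 9, 10, 11, 5, 12, 14, 15, 16, 17, 13]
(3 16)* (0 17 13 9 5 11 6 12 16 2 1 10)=(0 17 13 9 5 11 6 12 16 3 2 1 10)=[17, 10, 1, 2, 4, 11, 12, 7, 8, 5, 0, 6, 16, 9, 14, 15, 3, 13]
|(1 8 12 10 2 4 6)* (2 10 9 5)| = |(1 8 12 9 5 2 4 6)| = 8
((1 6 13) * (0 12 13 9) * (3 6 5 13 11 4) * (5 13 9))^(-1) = (0 9 5 6 3 4 11 12)(1 13)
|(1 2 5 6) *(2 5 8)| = |(1 5 6)(2 8)| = 6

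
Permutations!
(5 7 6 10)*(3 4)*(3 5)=(3 4 5 7 6 10)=[0, 1, 2, 4, 5, 7, 10, 6, 8, 9, 3]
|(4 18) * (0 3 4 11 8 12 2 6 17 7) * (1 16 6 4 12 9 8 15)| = 26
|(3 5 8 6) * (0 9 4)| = 12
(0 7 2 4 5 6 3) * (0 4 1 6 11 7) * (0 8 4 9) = (0 8 4 5 11 7 2 1 6 3 9) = [8, 6, 1, 9, 5, 11, 3, 2, 4, 0, 10, 7]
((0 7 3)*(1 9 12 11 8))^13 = ((0 7 3)(1 9 12 11 8))^13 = (0 7 3)(1 11 9 8 12)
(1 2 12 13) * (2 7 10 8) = (1 7 10 8 2 12 13) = [0, 7, 12, 3, 4, 5, 6, 10, 2, 9, 8, 11, 13, 1]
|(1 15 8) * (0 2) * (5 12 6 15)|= 6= |(0 2)(1 5 12 6 15 8)|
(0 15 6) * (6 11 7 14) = (0 15 11 7 14 6) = [15, 1, 2, 3, 4, 5, 0, 14, 8, 9, 10, 7, 12, 13, 6, 11]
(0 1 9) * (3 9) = (0 1 3 9) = [1, 3, 2, 9, 4, 5, 6, 7, 8, 0]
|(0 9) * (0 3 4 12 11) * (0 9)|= |(3 4 12 11 9)|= 5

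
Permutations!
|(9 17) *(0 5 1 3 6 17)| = |(0 5 1 3 6 17 9)| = 7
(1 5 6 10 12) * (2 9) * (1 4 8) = (1 5 6 10 12 4 8)(2 9) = [0, 5, 9, 3, 8, 6, 10, 7, 1, 2, 12, 11, 4]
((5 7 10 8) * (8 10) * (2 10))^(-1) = (2 10)(5 8 7)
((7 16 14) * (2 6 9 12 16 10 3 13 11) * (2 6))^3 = ((3 13 11 6 9 12 16 14 7 10))^3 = (3 6 16 10 11 12 7 13 9 14)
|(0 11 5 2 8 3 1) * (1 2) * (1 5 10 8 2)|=6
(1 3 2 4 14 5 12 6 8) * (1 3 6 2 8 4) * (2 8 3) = [0, 6, 1, 3, 14, 12, 4, 7, 2, 9, 10, 11, 8, 13, 5] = (1 6 4 14 5 12 8 2)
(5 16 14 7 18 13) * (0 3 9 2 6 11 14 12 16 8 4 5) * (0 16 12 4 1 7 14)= [3, 7, 6, 9, 5, 8, 11, 18, 1, 2, 10, 0, 12, 16, 14, 15, 4, 17, 13]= (0 3 9 2 6 11)(1 7 18 13 16 4 5 8)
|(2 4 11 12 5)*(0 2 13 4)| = 10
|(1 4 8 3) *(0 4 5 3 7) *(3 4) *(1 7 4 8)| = 12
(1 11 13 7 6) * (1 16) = (1 11 13 7 6 16) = [0, 11, 2, 3, 4, 5, 16, 6, 8, 9, 10, 13, 12, 7, 14, 15, 1]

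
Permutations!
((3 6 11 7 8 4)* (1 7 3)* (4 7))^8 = ((1 4)(3 6 11)(7 8))^8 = (3 11 6)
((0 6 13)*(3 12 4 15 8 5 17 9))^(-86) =((0 6 13)(3 12 4 15 8 5 17 9))^(-86) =(0 6 13)(3 4 8 17)(5 9 12 15)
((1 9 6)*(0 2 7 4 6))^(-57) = ((0 2 7 4 6 1 9))^(-57) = (0 9 1 6 4 7 2)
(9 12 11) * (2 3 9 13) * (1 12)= (1 12 11 13 2 3 9)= [0, 12, 3, 9, 4, 5, 6, 7, 8, 1, 10, 13, 11, 2]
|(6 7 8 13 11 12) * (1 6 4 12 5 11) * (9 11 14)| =20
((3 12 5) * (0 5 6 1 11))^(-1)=(0 11 1 6 12 3 5)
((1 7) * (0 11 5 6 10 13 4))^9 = (0 5 10 4 11 6 13)(1 7)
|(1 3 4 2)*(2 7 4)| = |(1 3 2)(4 7)| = 6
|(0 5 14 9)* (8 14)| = 5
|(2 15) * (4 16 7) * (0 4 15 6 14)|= |(0 4 16 7 15 2 6 14)|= 8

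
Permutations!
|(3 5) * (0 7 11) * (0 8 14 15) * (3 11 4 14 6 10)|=30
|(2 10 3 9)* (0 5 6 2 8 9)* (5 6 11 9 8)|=15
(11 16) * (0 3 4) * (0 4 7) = (0 3 7)(11 16) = [3, 1, 2, 7, 4, 5, 6, 0, 8, 9, 10, 16, 12, 13, 14, 15, 11]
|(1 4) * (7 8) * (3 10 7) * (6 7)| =10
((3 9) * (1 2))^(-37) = (1 2)(3 9)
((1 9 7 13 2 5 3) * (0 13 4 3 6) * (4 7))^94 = (0 6 5 2 13)(1 4)(3 9)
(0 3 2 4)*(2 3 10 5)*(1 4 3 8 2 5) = [10, 4, 3, 8, 0, 5, 6, 7, 2, 9, 1] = (0 10 1 4)(2 3 8)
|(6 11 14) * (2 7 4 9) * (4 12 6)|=8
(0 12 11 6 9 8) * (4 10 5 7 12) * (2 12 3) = (0 4 10 5 7 3 2 12 11 6 9 8) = [4, 1, 12, 2, 10, 7, 9, 3, 0, 8, 5, 6, 11]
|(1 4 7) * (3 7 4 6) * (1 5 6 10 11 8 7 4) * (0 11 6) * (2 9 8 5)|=60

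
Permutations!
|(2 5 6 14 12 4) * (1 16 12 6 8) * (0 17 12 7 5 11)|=|(0 17 12 4 2 11)(1 16 7 5 8)(6 14)|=30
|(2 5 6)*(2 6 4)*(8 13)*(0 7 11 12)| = 12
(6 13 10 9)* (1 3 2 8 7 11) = [0, 3, 8, 2, 4, 5, 13, 11, 7, 6, 9, 1, 12, 10] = (1 3 2 8 7 11)(6 13 10 9)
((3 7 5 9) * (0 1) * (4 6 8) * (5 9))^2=((0 1)(3 7 9)(4 6 8))^2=(3 9 7)(4 8 6)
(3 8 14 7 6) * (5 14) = (3 8 5 14 7 6) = [0, 1, 2, 8, 4, 14, 3, 6, 5, 9, 10, 11, 12, 13, 7]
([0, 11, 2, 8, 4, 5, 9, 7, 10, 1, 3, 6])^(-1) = [0, 9, 2, 10, 4, 5, 11, 7, 3, 6, 8, 1]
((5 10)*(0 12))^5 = (0 12)(5 10)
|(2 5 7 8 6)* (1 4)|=10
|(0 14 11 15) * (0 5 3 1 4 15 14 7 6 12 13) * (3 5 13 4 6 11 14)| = |(0 7 11 3 1 6 12 4 15 13)| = 10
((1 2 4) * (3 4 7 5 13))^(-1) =(1 4 3 13 5 7 2)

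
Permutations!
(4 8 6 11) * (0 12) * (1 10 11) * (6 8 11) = (0 12)(1 10 6)(4 11) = [12, 10, 2, 3, 11, 5, 1, 7, 8, 9, 6, 4, 0]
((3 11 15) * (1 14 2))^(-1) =(1 2 14)(3 15 11)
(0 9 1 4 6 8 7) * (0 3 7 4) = [9, 0, 2, 7, 6, 5, 8, 3, 4, 1] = (0 9 1)(3 7)(4 6 8)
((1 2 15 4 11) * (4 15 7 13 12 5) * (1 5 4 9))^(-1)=(15)(1 9 5 11 4 12 13 7 2)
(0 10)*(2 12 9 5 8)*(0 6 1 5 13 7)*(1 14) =(0 10 6 14 1 5 8 2 12 9 13 7) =[10, 5, 12, 3, 4, 8, 14, 0, 2, 13, 6, 11, 9, 7, 1]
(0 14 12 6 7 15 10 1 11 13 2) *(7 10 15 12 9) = (15)(0 14 9 7 12 6 10 1 11 13 2) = [14, 11, 0, 3, 4, 5, 10, 12, 8, 7, 1, 13, 6, 2, 9, 15]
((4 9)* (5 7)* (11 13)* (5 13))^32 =(13)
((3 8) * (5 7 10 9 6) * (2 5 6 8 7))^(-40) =(10)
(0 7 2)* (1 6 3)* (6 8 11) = [7, 8, 0, 1, 4, 5, 3, 2, 11, 9, 10, 6] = (0 7 2)(1 8 11 6 3)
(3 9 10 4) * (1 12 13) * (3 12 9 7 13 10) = (1 9 3 7 13)(4 12 10) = [0, 9, 2, 7, 12, 5, 6, 13, 8, 3, 4, 11, 10, 1]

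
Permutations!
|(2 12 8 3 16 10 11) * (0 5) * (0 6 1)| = |(0 5 6 1)(2 12 8 3 16 10 11)| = 28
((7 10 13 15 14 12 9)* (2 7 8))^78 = (2 12 13)(7 9 15)(8 14 10)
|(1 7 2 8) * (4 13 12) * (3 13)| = 4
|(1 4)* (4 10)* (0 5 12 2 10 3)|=|(0 5 12 2 10 4 1 3)|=8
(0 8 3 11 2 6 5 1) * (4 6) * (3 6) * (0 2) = (0 8 6 5 1 2 4 3 11) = [8, 2, 4, 11, 3, 1, 5, 7, 6, 9, 10, 0]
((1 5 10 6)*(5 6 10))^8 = ((10)(1 6))^8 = (10)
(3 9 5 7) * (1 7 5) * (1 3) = (1 7)(3 9) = [0, 7, 2, 9, 4, 5, 6, 1, 8, 3]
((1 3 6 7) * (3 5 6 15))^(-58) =(15)(1 6)(5 7)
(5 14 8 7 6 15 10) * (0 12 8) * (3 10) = [12, 1, 2, 10, 4, 14, 15, 6, 7, 9, 5, 11, 8, 13, 0, 3] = (0 12 8 7 6 15 3 10 5 14)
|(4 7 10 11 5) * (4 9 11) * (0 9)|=12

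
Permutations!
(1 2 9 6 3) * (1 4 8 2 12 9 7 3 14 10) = [0, 12, 7, 4, 8, 5, 14, 3, 2, 6, 1, 11, 9, 13, 10] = (1 12 9 6 14 10)(2 7 3 4 8)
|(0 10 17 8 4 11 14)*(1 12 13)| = 21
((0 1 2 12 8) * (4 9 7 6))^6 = (0 1 2 12 8)(4 7)(6 9)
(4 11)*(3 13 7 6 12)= (3 13 7 6 12)(4 11)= [0, 1, 2, 13, 11, 5, 12, 6, 8, 9, 10, 4, 3, 7]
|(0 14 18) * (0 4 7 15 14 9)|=10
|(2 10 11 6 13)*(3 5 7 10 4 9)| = |(2 4 9 3 5 7 10 11 6 13)| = 10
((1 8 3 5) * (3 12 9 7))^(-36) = (1 5 3 7 9 12 8) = ((1 8 12 9 7 3 5))^(-36)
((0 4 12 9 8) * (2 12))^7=(0 4 2 12 9 8)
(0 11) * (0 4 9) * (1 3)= (0 11 4 9)(1 3)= [11, 3, 2, 1, 9, 5, 6, 7, 8, 0, 10, 4]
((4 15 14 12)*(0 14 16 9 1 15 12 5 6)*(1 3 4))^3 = (0 6 5 14)(1 9 12 16 4 15 3)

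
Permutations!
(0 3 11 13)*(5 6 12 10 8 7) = [3, 1, 2, 11, 4, 6, 12, 5, 7, 9, 8, 13, 10, 0] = (0 3 11 13)(5 6 12 10 8 7)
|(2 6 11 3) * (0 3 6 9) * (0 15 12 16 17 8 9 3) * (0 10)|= |(0 10)(2 3)(6 11)(8 9 15 12 16 17)|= 6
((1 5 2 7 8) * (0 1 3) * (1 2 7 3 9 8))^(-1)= ((0 2 3)(1 5 7)(8 9))^(-1)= (0 3 2)(1 7 5)(8 9)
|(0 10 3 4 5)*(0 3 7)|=|(0 10 7)(3 4 5)|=3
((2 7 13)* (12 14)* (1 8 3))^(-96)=((1 8 3)(2 7 13)(12 14))^(-96)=(14)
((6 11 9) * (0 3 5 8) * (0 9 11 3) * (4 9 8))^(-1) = ((11)(3 5 4 9 6))^(-1) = (11)(3 6 9 4 5)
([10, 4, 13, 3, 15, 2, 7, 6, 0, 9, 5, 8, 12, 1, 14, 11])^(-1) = [8, 13, 5, 3, 1, 10, 7, 6, 11, 9, 0, 15, 12, 2, 14, 4]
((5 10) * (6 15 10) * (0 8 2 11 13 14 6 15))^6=(15)(0 6 14 13 11 2 8)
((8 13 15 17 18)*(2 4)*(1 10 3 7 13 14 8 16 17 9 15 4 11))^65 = ((1 10 3 7 13 4 2 11)(8 14)(9 15)(16 17 18))^65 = (1 10 3 7 13 4 2 11)(8 14)(9 15)(16 18 17)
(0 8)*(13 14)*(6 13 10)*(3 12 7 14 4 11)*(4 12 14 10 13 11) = (0 8)(3 14 13 12 7 10 6 11) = [8, 1, 2, 14, 4, 5, 11, 10, 0, 9, 6, 3, 7, 12, 13]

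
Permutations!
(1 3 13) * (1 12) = [0, 3, 2, 13, 4, 5, 6, 7, 8, 9, 10, 11, 1, 12] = (1 3 13 12)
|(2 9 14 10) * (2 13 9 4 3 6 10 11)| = 9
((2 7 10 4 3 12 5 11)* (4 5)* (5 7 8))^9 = ((2 8 5 11)(3 12 4)(7 10))^9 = (12)(2 8 5 11)(7 10)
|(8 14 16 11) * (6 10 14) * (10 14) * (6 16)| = |(6 14)(8 16 11)| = 6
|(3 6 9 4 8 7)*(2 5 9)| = 8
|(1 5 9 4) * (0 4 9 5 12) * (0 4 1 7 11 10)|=7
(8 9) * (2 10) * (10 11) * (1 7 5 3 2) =[0, 7, 11, 2, 4, 3, 6, 5, 9, 8, 1, 10] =(1 7 5 3 2 11 10)(8 9)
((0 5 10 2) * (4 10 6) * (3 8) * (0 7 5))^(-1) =(2 10 4 6 5 7)(3 8)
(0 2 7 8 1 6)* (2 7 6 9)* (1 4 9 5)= (0 7 8 4 9 2 6)(1 5)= [7, 5, 6, 3, 9, 1, 0, 8, 4, 2]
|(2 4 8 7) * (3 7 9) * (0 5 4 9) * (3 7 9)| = 4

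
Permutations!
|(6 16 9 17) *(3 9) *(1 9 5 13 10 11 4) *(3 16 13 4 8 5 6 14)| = |(1 9 17 14 3 6 13 10 11 8 5 4)| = 12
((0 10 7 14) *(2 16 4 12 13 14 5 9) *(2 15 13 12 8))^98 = (0 7 9 13)(2 4)(5 15 14 10)(8 16)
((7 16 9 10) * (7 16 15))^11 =(7 15)(9 16 10)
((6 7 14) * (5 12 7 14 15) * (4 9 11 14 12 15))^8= ((4 9 11 14 6 12 7)(5 15))^8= (15)(4 9 11 14 6 12 7)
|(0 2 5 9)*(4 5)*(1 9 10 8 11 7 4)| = |(0 2 1 9)(4 5 10 8 11 7)| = 12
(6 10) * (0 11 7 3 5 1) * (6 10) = (0 11 7 3 5 1) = [11, 0, 2, 5, 4, 1, 6, 3, 8, 9, 10, 7]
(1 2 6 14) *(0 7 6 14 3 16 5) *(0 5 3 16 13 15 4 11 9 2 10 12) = (0 7 6 16 3 13 15 4 11 9 2 14 1 10 12) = [7, 10, 14, 13, 11, 5, 16, 6, 8, 2, 12, 9, 0, 15, 1, 4, 3]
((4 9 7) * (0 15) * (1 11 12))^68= (15)(1 12 11)(4 7 9)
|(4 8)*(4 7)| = 3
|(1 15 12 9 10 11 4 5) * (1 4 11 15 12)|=10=|(1 12 9 10 15)(4 5)|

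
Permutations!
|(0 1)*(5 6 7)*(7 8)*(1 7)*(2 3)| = 6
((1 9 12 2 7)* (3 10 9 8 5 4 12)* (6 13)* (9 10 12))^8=((1 8 5 4 9 3 12 2 7)(6 13))^8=(13)(1 7 2 12 3 9 4 5 8)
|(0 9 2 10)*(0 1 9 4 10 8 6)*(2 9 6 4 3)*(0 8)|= |(0 3 2)(1 6 8 4 10)|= 15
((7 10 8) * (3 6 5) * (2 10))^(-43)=((2 10 8 7)(3 6 5))^(-43)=(2 10 8 7)(3 5 6)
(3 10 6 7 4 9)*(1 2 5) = (1 2 5)(3 10 6 7 4 9) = [0, 2, 5, 10, 9, 1, 7, 4, 8, 3, 6]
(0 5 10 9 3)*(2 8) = (0 5 10 9 3)(2 8) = [5, 1, 8, 0, 4, 10, 6, 7, 2, 3, 9]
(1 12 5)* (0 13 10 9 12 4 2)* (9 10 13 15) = (0 15 9 12 5 1 4 2) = [15, 4, 0, 3, 2, 1, 6, 7, 8, 12, 10, 11, 5, 13, 14, 9]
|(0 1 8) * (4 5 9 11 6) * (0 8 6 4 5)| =7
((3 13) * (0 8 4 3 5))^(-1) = ((0 8 4 3 13 5))^(-1) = (0 5 13 3 4 8)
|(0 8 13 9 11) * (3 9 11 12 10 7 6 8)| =|(0 3 9 12 10 7 6 8 13 11)| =10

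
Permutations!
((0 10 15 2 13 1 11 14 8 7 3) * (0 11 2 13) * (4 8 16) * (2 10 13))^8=((0 13 1 10 15 2)(3 11 14 16 4 8 7))^8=(0 1 15)(2 13 10)(3 11 14 16 4 8 7)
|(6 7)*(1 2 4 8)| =4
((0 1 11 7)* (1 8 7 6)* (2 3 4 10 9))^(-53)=((0 8 7)(1 11 6)(2 3 4 10 9))^(-53)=(0 8 7)(1 11 6)(2 4 9 3 10)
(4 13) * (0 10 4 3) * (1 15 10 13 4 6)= (0 13 3)(1 15 10 6)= [13, 15, 2, 0, 4, 5, 1, 7, 8, 9, 6, 11, 12, 3, 14, 10]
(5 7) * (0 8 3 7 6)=[8, 1, 2, 7, 4, 6, 0, 5, 3]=(0 8 3 7 5 6)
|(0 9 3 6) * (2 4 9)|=6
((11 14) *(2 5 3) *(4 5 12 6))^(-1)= ((2 12 6 4 5 3)(11 14))^(-1)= (2 3 5 4 6 12)(11 14)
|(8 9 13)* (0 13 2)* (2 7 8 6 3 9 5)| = 9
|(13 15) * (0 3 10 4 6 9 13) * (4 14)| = |(0 3 10 14 4 6 9 13 15)| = 9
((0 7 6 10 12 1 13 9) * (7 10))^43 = ((0 10 12 1 13 9)(6 7))^43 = (0 10 12 1 13 9)(6 7)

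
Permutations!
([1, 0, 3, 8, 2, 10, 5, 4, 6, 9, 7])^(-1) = (0 1)(2 4 7 10 5 6 8 3)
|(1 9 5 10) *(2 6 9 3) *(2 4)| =|(1 3 4 2 6 9 5 10)| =8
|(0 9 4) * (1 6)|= 6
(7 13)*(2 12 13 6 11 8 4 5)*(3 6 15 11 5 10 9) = (2 12 13 7 15 11 8 4 10 9 3 6 5) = [0, 1, 12, 6, 10, 2, 5, 15, 4, 3, 9, 8, 13, 7, 14, 11]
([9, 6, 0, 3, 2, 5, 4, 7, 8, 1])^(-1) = [2, 9, 4, 3, 6, 5, 1, 7, 8, 0]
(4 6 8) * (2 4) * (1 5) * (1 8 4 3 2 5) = [0, 1, 3, 2, 6, 8, 4, 7, 5] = (2 3)(4 6)(5 8)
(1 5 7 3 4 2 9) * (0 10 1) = (0 10 1 5 7 3 4 2 9) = [10, 5, 9, 4, 2, 7, 6, 3, 8, 0, 1]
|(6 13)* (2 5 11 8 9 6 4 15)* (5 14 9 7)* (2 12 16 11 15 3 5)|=|(2 14 9 6 13 4 3 5 15 12 16 11 8 7)|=14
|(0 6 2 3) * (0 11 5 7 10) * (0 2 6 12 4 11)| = |(0 12 4 11 5 7 10 2 3)| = 9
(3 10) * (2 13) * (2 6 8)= (2 13 6 8)(3 10)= [0, 1, 13, 10, 4, 5, 8, 7, 2, 9, 3, 11, 12, 6]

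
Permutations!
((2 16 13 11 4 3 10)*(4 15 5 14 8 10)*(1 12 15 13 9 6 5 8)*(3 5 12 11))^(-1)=((1 11 13 3 4 5 14)(2 16 9 6 12 15 8 10))^(-1)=(1 14 5 4 3 13 11)(2 10 8 15 12 6 9 16)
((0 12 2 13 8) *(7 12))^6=(13)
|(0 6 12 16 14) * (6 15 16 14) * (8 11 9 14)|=9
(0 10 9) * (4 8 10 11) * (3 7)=[11, 1, 2, 7, 8, 5, 6, 3, 10, 0, 9, 4]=(0 11 4 8 10 9)(3 7)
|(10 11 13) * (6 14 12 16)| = 12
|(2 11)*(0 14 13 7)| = 4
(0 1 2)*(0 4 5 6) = (0 1 2 4 5 6) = [1, 2, 4, 3, 5, 6, 0]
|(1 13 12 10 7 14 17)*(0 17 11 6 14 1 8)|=15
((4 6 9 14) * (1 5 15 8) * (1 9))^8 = ((1 5 15 8 9 14 4 6))^8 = (15)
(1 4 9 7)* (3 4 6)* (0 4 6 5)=(0 4 9 7 1 5)(3 6)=[4, 5, 2, 6, 9, 0, 3, 1, 8, 7]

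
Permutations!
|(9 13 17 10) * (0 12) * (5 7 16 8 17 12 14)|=11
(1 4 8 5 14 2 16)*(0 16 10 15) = [16, 4, 10, 3, 8, 14, 6, 7, 5, 9, 15, 11, 12, 13, 2, 0, 1] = (0 16 1 4 8 5 14 2 10 15)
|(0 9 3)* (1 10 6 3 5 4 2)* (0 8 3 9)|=14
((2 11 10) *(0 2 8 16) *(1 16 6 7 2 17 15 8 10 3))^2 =((0 17 15 8 6 7 2 11 3 1 16))^2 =(0 15 6 2 3 16 17 8 7 11 1)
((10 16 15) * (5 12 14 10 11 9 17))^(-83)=((5 12 14 10 16 15 11 9 17))^(-83)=(5 9 15 10 12 17 11 16 14)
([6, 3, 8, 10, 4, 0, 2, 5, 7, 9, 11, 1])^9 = (0 8)(1 3 10 11)(2 5)(6 7)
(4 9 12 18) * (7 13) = (4 9 12 18)(7 13) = [0, 1, 2, 3, 9, 5, 6, 13, 8, 12, 10, 11, 18, 7, 14, 15, 16, 17, 4]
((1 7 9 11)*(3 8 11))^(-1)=((1 7 9 3 8 11))^(-1)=(1 11 8 3 9 7)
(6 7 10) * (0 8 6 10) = (10)(0 8 6 7) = [8, 1, 2, 3, 4, 5, 7, 0, 6, 9, 10]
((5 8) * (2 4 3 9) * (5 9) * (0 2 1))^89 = (0 2 4 3 5 8 9 1)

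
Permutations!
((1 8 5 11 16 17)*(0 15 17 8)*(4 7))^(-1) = (0 1 17 15)(4 7)(5 8 16 11) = ((0 15 17 1)(4 7)(5 11 16 8))^(-1)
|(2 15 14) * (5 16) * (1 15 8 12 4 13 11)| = 18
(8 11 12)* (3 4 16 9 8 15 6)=(3 4 16 9 8 11 12 15 6)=[0, 1, 2, 4, 16, 5, 3, 7, 11, 8, 10, 12, 15, 13, 14, 6, 9]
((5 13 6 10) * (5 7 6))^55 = (5 13)(6 10 7)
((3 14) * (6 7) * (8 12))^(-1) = ((3 14)(6 7)(8 12))^(-1) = (3 14)(6 7)(8 12)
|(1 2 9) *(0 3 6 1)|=6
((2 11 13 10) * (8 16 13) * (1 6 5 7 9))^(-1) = (1 9 7 5 6)(2 10 13 16 8 11)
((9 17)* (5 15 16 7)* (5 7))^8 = ((5 15 16)(9 17))^8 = (17)(5 16 15)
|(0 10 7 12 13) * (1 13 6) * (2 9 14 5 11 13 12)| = |(0 10 7 2 9 14 5 11 13)(1 12 6)| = 9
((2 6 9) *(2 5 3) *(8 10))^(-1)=(2 3 5 9 6)(8 10)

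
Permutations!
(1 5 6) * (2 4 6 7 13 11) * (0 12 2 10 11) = (0 12 2 4 6 1 5 7 13)(10 11) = [12, 5, 4, 3, 6, 7, 1, 13, 8, 9, 11, 10, 2, 0]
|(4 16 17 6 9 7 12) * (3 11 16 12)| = 14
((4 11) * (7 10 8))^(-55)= (4 11)(7 8 10)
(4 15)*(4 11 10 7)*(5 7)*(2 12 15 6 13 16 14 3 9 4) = (2 12 15 11 10 5 7)(3 9 4 6 13 16 14) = [0, 1, 12, 9, 6, 7, 13, 2, 8, 4, 5, 10, 15, 16, 3, 11, 14]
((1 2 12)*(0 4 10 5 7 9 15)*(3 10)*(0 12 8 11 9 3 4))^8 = (1 2 8 11 9 15 12)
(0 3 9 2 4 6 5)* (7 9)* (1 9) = (0 3 7 1 9 2 4 6 5) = [3, 9, 4, 7, 6, 0, 5, 1, 8, 2]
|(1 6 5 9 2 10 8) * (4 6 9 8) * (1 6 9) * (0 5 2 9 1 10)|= 15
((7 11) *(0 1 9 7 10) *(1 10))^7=(0 10)(1 11 7 9)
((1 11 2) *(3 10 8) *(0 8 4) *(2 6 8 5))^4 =(0 11 10 2 8)(1 3 5 6 4)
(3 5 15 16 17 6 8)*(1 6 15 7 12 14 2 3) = (1 6 8)(2 3 5 7 12 14)(15 16 17) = [0, 6, 3, 5, 4, 7, 8, 12, 1, 9, 10, 11, 14, 13, 2, 16, 17, 15]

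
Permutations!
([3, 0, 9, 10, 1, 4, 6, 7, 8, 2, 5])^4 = [4, 5, 2, 1, 10, 3, 6, 7, 8, 9, 0]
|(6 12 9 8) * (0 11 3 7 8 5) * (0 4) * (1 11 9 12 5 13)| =11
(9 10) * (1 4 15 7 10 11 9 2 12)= [0, 4, 12, 3, 15, 5, 6, 10, 8, 11, 2, 9, 1, 13, 14, 7]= (1 4 15 7 10 2 12)(9 11)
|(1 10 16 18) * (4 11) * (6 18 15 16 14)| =10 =|(1 10 14 6 18)(4 11)(15 16)|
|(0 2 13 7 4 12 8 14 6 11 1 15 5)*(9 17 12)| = 15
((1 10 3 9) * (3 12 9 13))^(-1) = (1 9 12 10)(3 13)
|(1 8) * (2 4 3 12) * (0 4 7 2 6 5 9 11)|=8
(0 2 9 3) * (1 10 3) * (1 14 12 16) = (0 2 9 14 12 16 1 10 3) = [2, 10, 9, 0, 4, 5, 6, 7, 8, 14, 3, 11, 16, 13, 12, 15, 1]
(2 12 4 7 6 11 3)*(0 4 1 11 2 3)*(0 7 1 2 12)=(0 4 1 11 7 6 12 2)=[4, 11, 0, 3, 1, 5, 12, 6, 8, 9, 10, 7, 2]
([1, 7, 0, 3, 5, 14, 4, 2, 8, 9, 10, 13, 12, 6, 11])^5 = [1, 7, 0, 3, 6, 4, 13, 2, 8, 9, 10, 14, 12, 11, 5]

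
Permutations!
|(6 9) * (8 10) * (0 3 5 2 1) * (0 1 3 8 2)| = 6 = |(0 8 10 2 3 5)(6 9)|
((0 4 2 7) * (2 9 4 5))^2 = (9)(0 2)(5 7)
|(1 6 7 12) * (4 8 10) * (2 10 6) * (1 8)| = 4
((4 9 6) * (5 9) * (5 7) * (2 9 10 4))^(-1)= ((2 9 6)(4 7 5 10))^(-1)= (2 6 9)(4 10 5 7)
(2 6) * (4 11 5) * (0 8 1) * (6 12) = (0 8 1)(2 12 6)(4 11 5) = [8, 0, 12, 3, 11, 4, 2, 7, 1, 9, 10, 5, 6]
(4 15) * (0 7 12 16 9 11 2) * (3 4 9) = (0 7 12 16 3 4 15 9 11 2) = [7, 1, 0, 4, 15, 5, 6, 12, 8, 11, 10, 2, 16, 13, 14, 9, 3]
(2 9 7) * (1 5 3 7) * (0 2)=(0 2 9 1 5 3 7)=[2, 5, 9, 7, 4, 3, 6, 0, 8, 1]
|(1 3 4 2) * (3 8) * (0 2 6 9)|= |(0 2 1 8 3 4 6 9)|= 8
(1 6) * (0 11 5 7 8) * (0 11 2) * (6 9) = [2, 9, 0, 3, 4, 7, 1, 8, 11, 6, 10, 5] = (0 2)(1 9 6)(5 7 8 11)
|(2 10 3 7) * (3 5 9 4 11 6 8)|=|(2 10 5 9 4 11 6 8 3 7)|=10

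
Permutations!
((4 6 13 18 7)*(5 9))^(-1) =(4 7 18 13 6)(5 9)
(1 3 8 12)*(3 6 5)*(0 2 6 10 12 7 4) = (0 2 6 5 3 8 7 4)(1 10 12) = [2, 10, 6, 8, 0, 3, 5, 4, 7, 9, 12, 11, 1]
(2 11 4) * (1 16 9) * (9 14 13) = (1 16 14 13 9)(2 11 4) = [0, 16, 11, 3, 2, 5, 6, 7, 8, 1, 10, 4, 12, 9, 13, 15, 14]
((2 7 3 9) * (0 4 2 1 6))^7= ((0 4 2 7 3 9 1 6))^7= (0 6 1 9 3 7 2 4)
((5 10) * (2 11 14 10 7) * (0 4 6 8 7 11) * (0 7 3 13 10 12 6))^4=(3 11 8 5 6 10 12 13 14)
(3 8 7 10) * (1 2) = (1 2)(3 8 7 10) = [0, 2, 1, 8, 4, 5, 6, 10, 7, 9, 3]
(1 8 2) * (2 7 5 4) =(1 8 7 5 4 2) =[0, 8, 1, 3, 2, 4, 6, 5, 7]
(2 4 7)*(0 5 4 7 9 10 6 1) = (0 5 4 9 10 6 1)(2 7) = [5, 0, 7, 3, 9, 4, 1, 2, 8, 10, 6]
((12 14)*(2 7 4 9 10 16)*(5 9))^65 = (2 4 9 16 7 5 10)(12 14)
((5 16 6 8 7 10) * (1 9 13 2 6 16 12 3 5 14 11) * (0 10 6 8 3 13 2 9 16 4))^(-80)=((0 10 14 11 1 16 4)(2 8 7 6 3 5 12 13 9))^(-80)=(0 1 10 16 14 4 11)(2 8 7 6 3 5 12 13 9)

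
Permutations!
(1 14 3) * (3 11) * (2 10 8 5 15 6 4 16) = (1 14 11 3)(2 10 8 5 15 6 4 16) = [0, 14, 10, 1, 16, 15, 4, 7, 5, 9, 8, 3, 12, 13, 11, 6, 2]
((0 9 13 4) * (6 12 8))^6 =((0 9 13 4)(6 12 8))^6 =(0 13)(4 9)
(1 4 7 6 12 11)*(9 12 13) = (1 4 7 6 13 9 12 11) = [0, 4, 2, 3, 7, 5, 13, 6, 8, 12, 10, 1, 11, 9]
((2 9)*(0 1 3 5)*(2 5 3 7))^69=(0 2)(1 9)(5 7)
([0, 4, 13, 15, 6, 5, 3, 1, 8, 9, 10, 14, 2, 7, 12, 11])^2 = [0, 6, 7, 11, 3, 5, 15, 4, 8, 9, 10, 12, 13, 1, 2, 14]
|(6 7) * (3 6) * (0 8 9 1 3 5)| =|(0 8 9 1 3 6 7 5)| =8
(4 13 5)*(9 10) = (4 13 5)(9 10) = [0, 1, 2, 3, 13, 4, 6, 7, 8, 10, 9, 11, 12, 5]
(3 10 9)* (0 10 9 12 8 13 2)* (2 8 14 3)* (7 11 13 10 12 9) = (0 12 14 3 7 11 13 8 10 9 2) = [12, 1, 0, 7, 4, 5, 6, 11, 10, 2, 9, 13, 14, 8, 3]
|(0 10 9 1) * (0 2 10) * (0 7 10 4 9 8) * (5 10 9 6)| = |(0 7 9 1 2 4 6 5 10 8)| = 10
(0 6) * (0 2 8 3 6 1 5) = (0 1 5)(2 8 3 6) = [1, 5, 8, 6, 4, 0, 2, 7, 3]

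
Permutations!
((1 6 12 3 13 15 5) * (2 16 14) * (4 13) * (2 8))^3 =(1 3 15 6 4 5 12 13)(2 8 14 16)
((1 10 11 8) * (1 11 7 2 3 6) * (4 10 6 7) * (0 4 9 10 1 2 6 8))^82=((0 4 1 8 11)(2 3 7 6)(9 10))^82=(0 1 11 4 8)(2 7)(3 6)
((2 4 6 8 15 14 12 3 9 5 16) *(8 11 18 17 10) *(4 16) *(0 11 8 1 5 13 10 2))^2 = ((0 11 18 17 2 16)(1 5 4 6 8 15 14 12 3 9 13 10))^2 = (0 18 2)(1 4 8 14 3 13)(5 6 15 12 9 10)(11 17 16)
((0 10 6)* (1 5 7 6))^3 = (0 5)(1 6)(7 10)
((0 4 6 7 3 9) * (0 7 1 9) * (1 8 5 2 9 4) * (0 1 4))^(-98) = (0 6 5 9 3)(1 4 8 2 7)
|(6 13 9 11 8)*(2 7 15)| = 15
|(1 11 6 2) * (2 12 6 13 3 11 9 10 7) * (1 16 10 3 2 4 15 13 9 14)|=42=|(1 14)(2 16 10 7 4 15 13)(3 11 9)(6 12)|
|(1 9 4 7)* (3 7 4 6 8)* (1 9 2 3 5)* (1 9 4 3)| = |(1 2)(3 7 4)(5 9 6 8)| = 12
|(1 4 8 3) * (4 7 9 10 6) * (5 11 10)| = |(1 7 9 5 11 10 6 4 8 3)| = 10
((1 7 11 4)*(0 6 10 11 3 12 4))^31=((0 6 10 11)(1 7 3 12 4))^31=(0 11 10 6)(1 7 3 12 4)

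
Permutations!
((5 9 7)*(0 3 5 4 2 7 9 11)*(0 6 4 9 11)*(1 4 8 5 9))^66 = (0 11 5 9 8 3 6)(1 2)(4 7)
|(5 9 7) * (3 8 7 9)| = 4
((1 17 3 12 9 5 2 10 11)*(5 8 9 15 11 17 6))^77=((1 6 5 2 10 17 3 12 15 11)(8 9))^77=(1 12 10 6 15 17 5 11 3 2)(8 9)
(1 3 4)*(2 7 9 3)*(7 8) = [0, 2, 8, 4, 1, 5, 6, 9, 7, 3] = (1 2 8 7 9 3 4)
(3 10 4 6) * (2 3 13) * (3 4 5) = (2 4 6 13)(3 10 5) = [0, 1, 4, 10, 6, 3, 13, 7, 8, 9, 5, 11, 12, 2]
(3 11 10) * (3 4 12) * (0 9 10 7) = [9, 1, 2, 11, 12, 5, 6, 0, 8, 10, 4, 7, 3] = (0 9 10 4 12 3 11 7)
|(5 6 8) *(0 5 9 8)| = 6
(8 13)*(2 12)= (2 12)(8 13)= [0, 1, 12, 3, 4, 5, 6, 7, 13, 9, 10, 11, 2, 8]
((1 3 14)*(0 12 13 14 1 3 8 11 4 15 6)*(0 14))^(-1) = (0 13 12)(1 3 14 6 15 4 11 8)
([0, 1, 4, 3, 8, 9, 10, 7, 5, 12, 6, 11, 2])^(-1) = (2 12 9 5 8 4)(6 10)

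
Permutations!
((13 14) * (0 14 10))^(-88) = (14)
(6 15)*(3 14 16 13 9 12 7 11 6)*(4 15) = (3 14 16 13 9 12 7 11 6 4 15) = [0, 1, 2, 14, 15, 5, 4, 11, 8, 12, 10, 6, 7, 9, 16, 3, 13]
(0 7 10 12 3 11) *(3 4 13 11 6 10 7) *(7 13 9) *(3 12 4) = (0 12 3 6 10 4 9 7 13 11) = [12, 1, 2, 6, 9, 5, 10, 13, 8, 7, 4, 0, 3, 11]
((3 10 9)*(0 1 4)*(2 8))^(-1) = ((0 1 4)(2 8)(3 10 9))^(-1) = (0 4 1)(2 8)(3 9 10)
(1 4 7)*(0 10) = [10, 4, 2, 3, 7, 5, 6, 1, 8, 9, 0] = (0 10)(1 4 7)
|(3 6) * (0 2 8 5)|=4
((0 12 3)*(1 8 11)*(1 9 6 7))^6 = ((0 12 3)(1 8 11 9 6 7))^6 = (12)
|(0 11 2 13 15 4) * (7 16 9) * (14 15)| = 21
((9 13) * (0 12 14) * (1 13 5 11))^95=(0 14 12)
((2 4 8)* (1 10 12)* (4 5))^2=((1 10 12)(2 5 4 8))^2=(1 12 10)(2 4)(5 8)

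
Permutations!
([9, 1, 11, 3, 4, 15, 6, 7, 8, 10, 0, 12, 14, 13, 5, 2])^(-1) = [10, 1, 15, 3, 4, 14, 6, 7, 8, 0, 9, 2, 11, 13, 12, 5]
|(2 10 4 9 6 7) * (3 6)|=7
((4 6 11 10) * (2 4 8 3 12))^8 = ((2 4 6 11 10 8 3 12))^8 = (12)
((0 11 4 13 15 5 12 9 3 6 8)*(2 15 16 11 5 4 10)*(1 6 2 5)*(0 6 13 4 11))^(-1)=(0 16 13 1)(2 3 9 12 5 10 11 15)(6 8)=((0 1 13 16)(2 15 11 10 5 12 9 3)(6 8))^(-1)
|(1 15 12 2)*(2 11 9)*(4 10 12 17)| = |(1 15 17 4 10 12 11 9 2)| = 9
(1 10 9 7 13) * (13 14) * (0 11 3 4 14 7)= (0 11 3 4 14 13 1 10 9)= [11, 10, 2, 4, 14, 5, 6, 7, 8, 0, 9, 3, 12, 1, 13]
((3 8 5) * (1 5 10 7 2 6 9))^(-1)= ((1 5 3 8 10 7 2 6 9))^(-1)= (1 9 6 2 7 10 8 3 5)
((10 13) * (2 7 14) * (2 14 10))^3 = (14)(2 13 10 7)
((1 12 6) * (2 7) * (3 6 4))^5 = (12)(2 7)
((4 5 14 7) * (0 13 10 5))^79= (0 10 14 4 13 5 7)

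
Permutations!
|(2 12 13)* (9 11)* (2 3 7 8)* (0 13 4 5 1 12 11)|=8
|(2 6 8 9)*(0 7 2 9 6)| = |(9)(0 7 2)(6 8)| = 6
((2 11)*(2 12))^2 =(2 12 11)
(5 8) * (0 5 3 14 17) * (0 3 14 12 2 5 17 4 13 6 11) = (0 17 3 12 2 5 8 14 4 13 6 11) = [17, 1, 5, 12, 13, 8, 11, 7, 14, 9, 10, 0, 2, 6, 4, 15, 16, 3]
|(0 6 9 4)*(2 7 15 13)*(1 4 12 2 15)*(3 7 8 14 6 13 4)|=12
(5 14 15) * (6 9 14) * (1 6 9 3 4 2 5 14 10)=(1 6 3 4 2 5 9 10)(14 15)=[0, 6, 5, 4, 2, 9, 3, 7, 8, 10, 1, 11, 12, 13, 15, 14]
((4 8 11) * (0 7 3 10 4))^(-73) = ((0 7 3 10 4 8 11))^(-73) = (0 4 7 8 3 11 10)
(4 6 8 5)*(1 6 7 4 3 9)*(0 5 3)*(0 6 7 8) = (0 5 6)(1 7 4 8 3 9) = [5, 7, 2, 9, 8, 6, 0, 4, 3, 1]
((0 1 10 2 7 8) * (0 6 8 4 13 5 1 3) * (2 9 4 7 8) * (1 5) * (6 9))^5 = (0 3)(1 9 6 13 8 10 4 2)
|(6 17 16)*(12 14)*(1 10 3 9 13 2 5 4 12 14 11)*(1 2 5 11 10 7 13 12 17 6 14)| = 8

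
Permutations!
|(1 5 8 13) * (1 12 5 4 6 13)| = 7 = |(1 4 6 13 12 5 8)|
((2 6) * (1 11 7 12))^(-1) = ((1 11 7 12)(2 6))^(-1) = (1 12 7 11)(2 6)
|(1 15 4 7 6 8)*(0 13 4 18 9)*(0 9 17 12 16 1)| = 6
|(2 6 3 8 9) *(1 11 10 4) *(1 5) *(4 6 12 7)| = 12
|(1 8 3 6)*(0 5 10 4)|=4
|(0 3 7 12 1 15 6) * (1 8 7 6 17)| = |(0 3 6)(1 15 17)(7 12 8)| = 3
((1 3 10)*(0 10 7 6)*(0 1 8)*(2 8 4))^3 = (0 2 10 8 4)(1 6 7 3)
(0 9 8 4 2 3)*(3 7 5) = (0 9 8 4 2 7 5 3) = [9, 1, 7, 0, 2, 3, 6, 5, 4, 8]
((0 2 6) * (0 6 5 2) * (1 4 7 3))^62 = ((1 4 7 3)(2 5))^62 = (1 7)(3 4)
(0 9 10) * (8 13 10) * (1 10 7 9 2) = (0 2 1 10)(7 9 8 13) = [2, 10, 1, 3, 4, 5, 6, 9, 13, 8, 0, 11, 12, 7]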